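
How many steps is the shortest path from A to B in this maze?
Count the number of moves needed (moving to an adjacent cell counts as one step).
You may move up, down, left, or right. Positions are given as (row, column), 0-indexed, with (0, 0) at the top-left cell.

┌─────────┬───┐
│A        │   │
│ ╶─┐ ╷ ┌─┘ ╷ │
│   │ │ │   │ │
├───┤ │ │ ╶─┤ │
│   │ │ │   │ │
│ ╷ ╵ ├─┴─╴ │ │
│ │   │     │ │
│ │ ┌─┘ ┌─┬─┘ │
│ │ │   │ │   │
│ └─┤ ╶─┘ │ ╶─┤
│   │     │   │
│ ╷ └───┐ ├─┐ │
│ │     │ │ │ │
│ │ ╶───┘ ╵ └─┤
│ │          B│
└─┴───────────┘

Using BFS to find shortest path:
Start: (0, 0), End: (7, 6)
Path found:
(0,0) → (0,1) → (0,2) → (1,2) → (2,2) → (3,2) → (3,1) → (2,1) → (2,0) → (3,0) → (4,0) → (5,0) → (5,1) → (6,1) → (7,1) → (7,2) → (7,3) → (7,4) → (7,5) → (7,6)
Number of steps: 19

Solution:

┌─────────┬───┐
│A → ↓    │   │
│ ╶─┐ ╷ ┌─┘ ╷ │
│   │↓│ │   │ │
├───┤ │ │ ╶─┤ │
│↓ ↰│↓│ │   │ │
│ ╷ ╵ ├─┴─╴ │ │
│↓│↑ ↲│     │ │
│ │ ┌─┘ ┌─┬─┘ │
│↓│ │   │ │   │
│ └─┤ ╶─┘ │ ╶─┤
│↳ ↓│     │   │
│ ╷ └───┐ ├─┐ │
│ │↓    │ │ │ │
│ │ ╶───┘ ╵ └─┤
│ │↳ → → → → B│
└─┴───────────┘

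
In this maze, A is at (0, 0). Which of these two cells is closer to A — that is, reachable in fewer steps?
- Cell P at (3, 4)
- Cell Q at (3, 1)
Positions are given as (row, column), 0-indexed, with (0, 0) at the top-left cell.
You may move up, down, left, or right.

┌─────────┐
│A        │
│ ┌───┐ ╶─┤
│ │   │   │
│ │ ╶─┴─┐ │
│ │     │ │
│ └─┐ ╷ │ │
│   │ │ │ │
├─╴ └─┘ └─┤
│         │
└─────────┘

Shortest path A → P at (3, 4): 7 steps
Shortest path A → Q at (3, 1): 4 steps

Q is closer (4 steps vs 7 steps).

Path to P:

┌─────────┐
│A → → ↓  │
│ ┌───┐ ╶─┤
│ │   │↳ ↓│
│ │ ╶─┴─┐ │
│ │     │↓│
│ └─┐ ╷ │ │
│   │ │ │P│
├─╴ └─┘ └─┤
│         │
└─────────┘

Path to Q:

┌─────────┐
│A        │
│ ┌───┐ ╶─┤
│↓│   │   │
│ │ ╶─┴─┐ │
│↓│     │ │
│ └─┐ ╷ │ │
│↳ Q│ │ │ │
├─╴ └─┘ └─┤
│         │
└─────────┘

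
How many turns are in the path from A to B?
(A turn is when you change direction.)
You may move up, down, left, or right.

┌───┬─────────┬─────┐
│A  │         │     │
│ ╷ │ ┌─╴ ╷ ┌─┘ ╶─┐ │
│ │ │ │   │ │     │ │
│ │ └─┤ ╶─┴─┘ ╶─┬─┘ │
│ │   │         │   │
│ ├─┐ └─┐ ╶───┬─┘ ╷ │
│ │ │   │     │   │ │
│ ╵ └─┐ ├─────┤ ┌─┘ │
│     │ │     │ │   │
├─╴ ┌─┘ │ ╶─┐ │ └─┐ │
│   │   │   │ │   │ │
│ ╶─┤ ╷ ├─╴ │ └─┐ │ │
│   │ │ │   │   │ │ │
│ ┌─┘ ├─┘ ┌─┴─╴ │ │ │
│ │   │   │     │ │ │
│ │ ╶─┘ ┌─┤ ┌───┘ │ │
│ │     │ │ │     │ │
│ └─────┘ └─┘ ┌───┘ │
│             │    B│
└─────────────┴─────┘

Directions: down, down, down, down, right, down, left, down, down, down, down, right, right, right, right, right, right, up, right, right, up, up, up, left, up, up, right, up, right, down, down, down, down, down, down, down
Number of turns: 14

Solution:

┌───┬─────────┬─────┐
│A  │         │     │
│ ╷ │ ┌─╴ ╷ ┌─┘ ╶─┐ │
│↓│ │ │   │ │     │ │
│ │ └─┤ ╶─┴─┘ ╶─┬─┘ │
│↓│   │         │↱ ↓│
│ ├─┐ └─┐ ╶───┬─┘ ╷ │
│↓│ │   │     │↱ ↑│↓│
│ ╵ └─┐ ├─────┤ ┌─┘ │
│↳ ↓  │ │     │↑│  ↓│
├─╴ ┌─┘ │ ╶─┐ │ └─┐ │
│↓ ↲│   │   │ │↑ ↰│↓│
│ ╶─┤ ╷ ├─╴ │ └─┐ │ │
│↓  │ │ │   │   │↑│↓│
│ ┌─┘ ├─┘ ┌─┴─╴ │ │ │
│↓│   │   │     │↑│↓│
│ │ ╶─┘ ┌─┤ ┌───┘ │ │
│↓│     │ │ │↱ → ↑│↓│
│ └─────┘ └─┘ ┌───┘ │
│↳ → → → → → ↑│    B│
└─────────────┴─────┘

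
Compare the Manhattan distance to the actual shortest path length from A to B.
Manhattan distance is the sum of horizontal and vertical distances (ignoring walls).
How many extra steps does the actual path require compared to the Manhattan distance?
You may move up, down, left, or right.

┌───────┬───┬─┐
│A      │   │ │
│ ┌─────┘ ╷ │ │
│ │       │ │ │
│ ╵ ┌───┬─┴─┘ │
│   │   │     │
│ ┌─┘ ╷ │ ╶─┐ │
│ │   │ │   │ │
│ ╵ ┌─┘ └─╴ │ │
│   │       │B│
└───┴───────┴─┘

Manhattan distance: |4 - 0| + |6 - 0| = 10
Actual path length: 20
Extra steps: 20 - 10 = 10

Solution:

┌───────┬───┬─┐
│A      │   │ │
│ ┌─────┘ ╷ │ │
│↓│       │ │ │
│ ╵ ┌───┬─┴─┘ │
│↓  │↱ ↓│↱ → ↓│
│ ┌─┘ ╷ │ ╶─┐ │
│↓│↱ ↑│↓│↑ ↰│↓│
│ ╵ ┌─┘ └─╴ │ │
│↳ ↑│  ↳ → ↑│B│
└───┴───────┴─┘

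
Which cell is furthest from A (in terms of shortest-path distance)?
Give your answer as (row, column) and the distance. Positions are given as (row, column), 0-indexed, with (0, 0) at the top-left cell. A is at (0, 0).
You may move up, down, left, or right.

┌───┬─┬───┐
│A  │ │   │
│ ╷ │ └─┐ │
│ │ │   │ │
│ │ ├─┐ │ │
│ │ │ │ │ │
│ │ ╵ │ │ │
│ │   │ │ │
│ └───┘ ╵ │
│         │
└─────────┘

Computing BFS distances from A to all cells:
Furthest cell: (0, 3)
Distance: 13 steps

Path from A to the furthest cell:

┌───┬─┬───┐
│A  │ │B ↰│
│ ╷ │ └─┐ │
│↓│ │   │↑│
│ │ ├─┐ │ │
│↓│ │ │ │↑│
│ │ ╵ │ │ │
│↓│   │ │↑│
│ └───┘ ╵ │
│↳ → → → ↑│
└─────────┘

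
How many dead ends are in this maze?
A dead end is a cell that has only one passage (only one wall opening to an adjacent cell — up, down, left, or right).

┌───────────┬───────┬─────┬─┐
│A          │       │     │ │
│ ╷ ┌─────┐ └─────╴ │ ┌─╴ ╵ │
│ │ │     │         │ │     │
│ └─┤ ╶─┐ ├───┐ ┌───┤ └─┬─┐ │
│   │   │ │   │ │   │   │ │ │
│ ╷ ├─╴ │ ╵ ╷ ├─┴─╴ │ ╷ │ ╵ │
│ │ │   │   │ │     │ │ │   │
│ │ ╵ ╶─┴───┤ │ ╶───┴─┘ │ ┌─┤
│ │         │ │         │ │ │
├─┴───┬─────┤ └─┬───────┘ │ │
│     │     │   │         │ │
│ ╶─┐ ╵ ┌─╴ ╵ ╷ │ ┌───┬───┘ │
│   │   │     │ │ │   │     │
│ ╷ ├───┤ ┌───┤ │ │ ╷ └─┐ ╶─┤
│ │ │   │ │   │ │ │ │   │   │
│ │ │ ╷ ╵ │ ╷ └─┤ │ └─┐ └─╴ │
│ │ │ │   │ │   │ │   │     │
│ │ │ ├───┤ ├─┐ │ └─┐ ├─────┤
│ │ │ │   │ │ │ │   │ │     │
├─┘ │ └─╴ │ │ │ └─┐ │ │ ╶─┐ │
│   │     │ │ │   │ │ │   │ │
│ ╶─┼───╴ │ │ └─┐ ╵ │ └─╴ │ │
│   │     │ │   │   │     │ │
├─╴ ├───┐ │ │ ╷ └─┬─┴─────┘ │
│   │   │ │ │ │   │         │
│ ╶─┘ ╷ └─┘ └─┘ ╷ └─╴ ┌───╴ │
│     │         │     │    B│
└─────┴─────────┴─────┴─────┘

Checking each cell for number of passages:

Dead ends found at positions:
  (0, 6)
  (0, 13)
  (1, 1)
  (1, 11)
  (2, 7)
  (2, 8)
  (2, 12)
  (3, 10)
  (4, 0)
  (4, 5)
  (4, 13)
  (6, 11)
  (7, 7)
  (9, 0)
  (9, 3)
  (9, 6)
  (11, 2)
  (12, 4)
  (12, 6)
  (12, 9)
  (13, 11)
Total dead ends: 21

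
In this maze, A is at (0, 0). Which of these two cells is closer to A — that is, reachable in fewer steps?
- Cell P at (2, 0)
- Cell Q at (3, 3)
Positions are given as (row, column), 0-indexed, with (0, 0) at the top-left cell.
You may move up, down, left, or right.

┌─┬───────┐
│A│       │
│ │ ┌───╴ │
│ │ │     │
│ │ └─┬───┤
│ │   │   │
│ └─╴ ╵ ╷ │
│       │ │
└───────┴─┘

Shortest path A → P at (2, 0): 2 steps
Shortest path A → Q at (3, 3): 6 steps

P is closer (2 steps vs 6 steps).

Path to P:

┌─┬───────┐
│A│       │
│ │ ┌───╴ │
│↓│ │     │
│ │ └─┬───┤
│P│   │   │
│ └─╴ ╵ ╷ │
│       │ │
└───────┴─┘

Path to Q:

┌─┬───────┐
│A│       │
│ │ ┌───╴ │
│↓│ │     │
│ │ └─┬───┤
│↓│   │   │
│ └─╴ ╵ ╷ │
│↳ → → Q│ │
└───────┴─┘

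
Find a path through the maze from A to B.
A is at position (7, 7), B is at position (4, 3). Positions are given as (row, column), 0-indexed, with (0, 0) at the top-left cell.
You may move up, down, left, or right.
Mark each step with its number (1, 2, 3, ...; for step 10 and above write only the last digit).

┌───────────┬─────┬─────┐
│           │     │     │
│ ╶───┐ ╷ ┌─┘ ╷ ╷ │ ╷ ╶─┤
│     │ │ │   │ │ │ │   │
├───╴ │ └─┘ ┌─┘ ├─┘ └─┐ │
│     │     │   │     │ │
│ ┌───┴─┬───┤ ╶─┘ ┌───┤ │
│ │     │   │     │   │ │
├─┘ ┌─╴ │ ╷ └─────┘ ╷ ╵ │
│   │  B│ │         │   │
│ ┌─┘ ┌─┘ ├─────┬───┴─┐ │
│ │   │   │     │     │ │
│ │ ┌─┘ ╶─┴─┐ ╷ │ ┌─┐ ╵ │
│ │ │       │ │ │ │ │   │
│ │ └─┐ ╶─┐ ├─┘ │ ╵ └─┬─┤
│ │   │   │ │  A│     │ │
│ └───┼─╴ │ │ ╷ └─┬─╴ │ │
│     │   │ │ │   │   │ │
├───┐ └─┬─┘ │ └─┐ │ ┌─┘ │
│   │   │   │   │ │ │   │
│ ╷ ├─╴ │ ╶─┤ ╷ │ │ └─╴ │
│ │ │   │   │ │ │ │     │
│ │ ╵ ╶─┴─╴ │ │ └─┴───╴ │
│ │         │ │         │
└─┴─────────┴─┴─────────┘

Finding the shortest path from (7, 7) to (4, 3):
Path length: 69 steps
Directions: left → down → down → right → down → down → right → right → right → right → up → left → left → up → up → right → up → left → left → up → up → right → right → down → right → up → up → left → up → left → down → left → left → left → left → up → left → down → down → left → down → right → right → down → down → down → left → down → right → down → left → left → left → up → right → up → left → up → left → left → up → up → up → up → right → up → right → right → down

Solution:

┌───────────┬─────┬─────┐
│           │     │     │
│ ╶───┐ ╷ ┌─┘ ╷ ╷ │ ╷ ╶─┤
│     │ │ │   │ │ │ │   │
├───╴ │ └─┘ ┌─┘ ├─┘ └─┐ │
│     │     │   │     │ │
│ ┌───┴─┬───┤ ╶─┘ ┌───┤ │
│ │6 7 8│7 6│     │0 9│ │
├─┘ ┌─╴ │ ╷ └─────┘ ╷ ╵ │
│4 5│  B│8│5 4 3 2 1│8 7│
│ ┌─┘ ┌─┘ ├─────┬───┴─┐ │
│3│   │0 9│     │1 2 3│6│
│ │ ┌─┘ ╶─┴─┐ ╷ │ ┌─┐ ╵ │
│2│ │  1 2 3│ │ │0│ │4 5│
│ │ └─┐ ╶─┐ ├─┘ │ ╵ └─┬─┤
│1│   │   │4│1 A│9 8 7│ │
│ └───┼─╴ │ │ ╷ └─┬─╴ │ │
│0 9 8│   │5│2│   │5 6│ │
├───┐ └─┬─┘ │ └─┐ │ ┌─┘ │
│   │7 6│7 6│3 4│ │4│   │
│ ╷ ├─╴ │ ╶─┤ ╷ │ │ └─╴ │
│ │ │4 5│8 9│ │5│ │3 2 1│
│ │ ╵ ╶─┴─╴ │ │ └─┴───╴ │
│ │  3 2 1 0│ │6 7 8 9 0│
└─┴─────────┴─┴─────────┘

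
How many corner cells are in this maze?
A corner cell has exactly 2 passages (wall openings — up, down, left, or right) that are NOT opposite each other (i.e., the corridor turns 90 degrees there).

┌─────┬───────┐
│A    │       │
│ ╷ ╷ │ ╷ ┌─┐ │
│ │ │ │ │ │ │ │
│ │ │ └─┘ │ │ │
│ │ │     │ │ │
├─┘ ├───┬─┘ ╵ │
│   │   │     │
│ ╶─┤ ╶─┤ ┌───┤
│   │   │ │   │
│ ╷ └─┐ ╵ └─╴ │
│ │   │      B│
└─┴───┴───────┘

Counting corner cells (2 non-opposite passages):
Total corners: 18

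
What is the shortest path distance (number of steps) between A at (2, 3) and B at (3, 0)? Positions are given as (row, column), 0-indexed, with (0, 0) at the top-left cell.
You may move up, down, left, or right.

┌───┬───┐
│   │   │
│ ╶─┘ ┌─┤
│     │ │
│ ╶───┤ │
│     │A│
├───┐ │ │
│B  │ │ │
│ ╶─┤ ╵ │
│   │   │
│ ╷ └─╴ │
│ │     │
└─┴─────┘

Finding path from (2, 3) to (3, 0):
Path: (2,3) → (3,3) → (4,3) → (5,3) → (5,2) → (5,1) → (4,1) → (4,0) → (3,0)
Distance: 8 steps

Solution:

┌───┬───┐
│   │   │
│ ╶─┘ ┌─┤
│     │ │
│ ╶───┤ │
│     │A│
├───┐ │ │
│B  │ │↓│
│ ╶─┤ ╵ │
│↑ ↰│  ↓│
│ ╷ └─╴ │
│ │↑ ← ↲│
└─┴─────┘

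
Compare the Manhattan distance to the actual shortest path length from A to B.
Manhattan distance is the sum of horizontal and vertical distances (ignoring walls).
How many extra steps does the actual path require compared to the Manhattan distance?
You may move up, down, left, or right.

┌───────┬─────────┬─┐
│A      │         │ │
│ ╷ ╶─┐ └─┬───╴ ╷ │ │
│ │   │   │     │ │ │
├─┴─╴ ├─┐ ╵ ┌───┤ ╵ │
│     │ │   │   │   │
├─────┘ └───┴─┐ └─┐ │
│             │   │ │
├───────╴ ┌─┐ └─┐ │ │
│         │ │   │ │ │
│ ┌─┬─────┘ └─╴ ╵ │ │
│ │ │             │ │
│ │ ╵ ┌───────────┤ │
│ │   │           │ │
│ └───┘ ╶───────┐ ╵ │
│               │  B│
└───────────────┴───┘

Manhattan distance: |7 - 0| + |9 - 0| = 16
Actual path length: 20
Extra steps: 20 - 16 = 4

Solution:

┌───────┬─────────┬─┐
│A → → ↓│      ↱ ↓│ │
│ ╷ ╶─┐ └─┬───╴ ╷ │ │
│ │   │↳ ↓│↱ → ↑│↓│ │
├─┴─╴ ├─┐ ╵ ┌───┤ ╵ │
│     │ │↳ ↑│   │↳ ↓│
├─────┘ └───┴─┐ └─┐ │
│             │   │↓│
├───────╴ ┌─┐ └─┐ │ │
│         │ │   │ │↓│
│ ┌─┬─────┘ └─╴ ╵ │ │
│ │ │             │↓│
│ │ ╵ ┌───────────┤ │
│ │   │           │↓│
│ └───┘ ╶───────┐ ╵ │
│               │  B│
└───────────────┴───┘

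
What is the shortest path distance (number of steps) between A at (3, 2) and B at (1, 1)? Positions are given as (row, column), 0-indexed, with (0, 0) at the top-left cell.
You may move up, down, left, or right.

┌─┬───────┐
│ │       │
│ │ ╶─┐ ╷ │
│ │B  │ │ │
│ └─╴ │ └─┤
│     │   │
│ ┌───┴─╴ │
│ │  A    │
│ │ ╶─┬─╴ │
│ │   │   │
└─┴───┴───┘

Finding path from (3, 2) to (1, 1):
Path: (3,2) → (3,3) → (3,4) → (2,4) → (2,3) → (1,3) → (0,3) → (0,2) → (0,1) → (1,1)
Distance: 9 steps

Solution:

┌─┬───────┐
│ │↓ ← ↰  │
│ │ ╶─┐ ╷ │
│ │B  │↑│ │
│ └─╴ │ └─┤
│     │↑ ↰│
│ ┌───┴─╴ │
│ │  A → ↑│
│ │ ╶─┬─╴ │
│ │   │   │
└─┴───┴───┘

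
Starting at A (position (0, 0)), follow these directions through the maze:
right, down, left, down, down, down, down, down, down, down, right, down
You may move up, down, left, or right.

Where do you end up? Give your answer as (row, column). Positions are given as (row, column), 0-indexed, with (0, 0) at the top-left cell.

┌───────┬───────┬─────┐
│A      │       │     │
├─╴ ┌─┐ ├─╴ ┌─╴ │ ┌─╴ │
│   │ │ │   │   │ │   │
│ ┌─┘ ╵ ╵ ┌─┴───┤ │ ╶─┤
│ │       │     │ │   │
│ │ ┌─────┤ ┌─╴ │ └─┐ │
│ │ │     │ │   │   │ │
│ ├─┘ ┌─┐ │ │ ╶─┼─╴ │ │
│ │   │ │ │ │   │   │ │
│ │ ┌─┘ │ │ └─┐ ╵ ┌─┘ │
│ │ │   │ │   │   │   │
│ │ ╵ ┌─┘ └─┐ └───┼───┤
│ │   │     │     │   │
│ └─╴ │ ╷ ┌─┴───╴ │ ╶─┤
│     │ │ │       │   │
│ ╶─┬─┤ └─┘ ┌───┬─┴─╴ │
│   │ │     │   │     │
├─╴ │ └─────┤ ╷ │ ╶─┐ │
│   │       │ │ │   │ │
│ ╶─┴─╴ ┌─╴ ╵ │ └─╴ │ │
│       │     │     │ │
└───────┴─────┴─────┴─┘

Following directions step by step:
Start: (0, 0)
  right: (0, 0) → (0, 1)
  down: (0, 1) → (1, 1)
  left: (1, 1) → (1, 0)
  down: (1, 0) → (2, 0)
  down: (2, 0) → (3, 0)
  down: (3, 0) → (4, 0)
  down: (4, 0) → (5, 0)
  down: (5, 0) → (6, 0)
  down: (6, 0) → (7, 0)
  down: (7, 0) → (8, 0)
  right: (8, 0) → (8, 1)
  down: (8, 1) → (9, 1)
Final position: (9, 1)

Path taken:

┌───────┬───────┬─────┐
│A ↓    │       │     │
├─╴ ┌─┐ ├─╴ ┌─╴ │ ┌─╴ │
│↓ ↲│ │ │   │   │ │   │
│ ┌─┘ ╵ ╵ ┌─┴───┤ │ ╶─┤
│↓│       │     │ │   │
│ │ ┌─────┤ ┌─╴ │ └─┐ │
│↓│ │     │ │   │   │ │
│ ├─┘ ┌─┐ │ │ ╶─┼─╴ │ │
│↓│   │ │ │ │   │   │ │
│ │ ┌─┘ │ │ └─┐ ╵ ┌─┘ │
│↓│ │   │ │   │   │   │
│ │ ╵ ┌─┘ └─┐ └───┼───┤
│↓│   │     │     │   │
│ └─╴ │ ╷ ┌─┴───╴ │ ╶─┤
│↓    │ │ │       │   │
│ ╶─┬─┤ └─┘ ┌───┬─┴─╴ │
│↳ ↓│ │     │   │     │
├─╴ │ └─────┤ ╷ │ ╶─┐ │
│  B│       │ │ │   │ │
│ ╶─┴─╴ ┌─╴ ╵ │ └─╴ │ │
│       │     │     │ │
└───────┴─────┴─────┴─┘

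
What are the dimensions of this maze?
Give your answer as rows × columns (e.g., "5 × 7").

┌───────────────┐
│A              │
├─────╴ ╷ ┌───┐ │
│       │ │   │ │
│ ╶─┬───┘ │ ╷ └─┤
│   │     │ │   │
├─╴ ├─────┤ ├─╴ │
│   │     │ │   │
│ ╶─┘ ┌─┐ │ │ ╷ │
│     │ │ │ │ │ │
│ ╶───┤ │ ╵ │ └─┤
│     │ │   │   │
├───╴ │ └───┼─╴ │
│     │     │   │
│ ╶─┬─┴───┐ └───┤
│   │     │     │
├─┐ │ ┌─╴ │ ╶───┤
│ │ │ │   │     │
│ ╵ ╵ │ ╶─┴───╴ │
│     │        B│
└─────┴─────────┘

Counting the maze dimensions:
Rows (vertical): 10
Columns (horizontal): 8
Dimensions: 10 × 8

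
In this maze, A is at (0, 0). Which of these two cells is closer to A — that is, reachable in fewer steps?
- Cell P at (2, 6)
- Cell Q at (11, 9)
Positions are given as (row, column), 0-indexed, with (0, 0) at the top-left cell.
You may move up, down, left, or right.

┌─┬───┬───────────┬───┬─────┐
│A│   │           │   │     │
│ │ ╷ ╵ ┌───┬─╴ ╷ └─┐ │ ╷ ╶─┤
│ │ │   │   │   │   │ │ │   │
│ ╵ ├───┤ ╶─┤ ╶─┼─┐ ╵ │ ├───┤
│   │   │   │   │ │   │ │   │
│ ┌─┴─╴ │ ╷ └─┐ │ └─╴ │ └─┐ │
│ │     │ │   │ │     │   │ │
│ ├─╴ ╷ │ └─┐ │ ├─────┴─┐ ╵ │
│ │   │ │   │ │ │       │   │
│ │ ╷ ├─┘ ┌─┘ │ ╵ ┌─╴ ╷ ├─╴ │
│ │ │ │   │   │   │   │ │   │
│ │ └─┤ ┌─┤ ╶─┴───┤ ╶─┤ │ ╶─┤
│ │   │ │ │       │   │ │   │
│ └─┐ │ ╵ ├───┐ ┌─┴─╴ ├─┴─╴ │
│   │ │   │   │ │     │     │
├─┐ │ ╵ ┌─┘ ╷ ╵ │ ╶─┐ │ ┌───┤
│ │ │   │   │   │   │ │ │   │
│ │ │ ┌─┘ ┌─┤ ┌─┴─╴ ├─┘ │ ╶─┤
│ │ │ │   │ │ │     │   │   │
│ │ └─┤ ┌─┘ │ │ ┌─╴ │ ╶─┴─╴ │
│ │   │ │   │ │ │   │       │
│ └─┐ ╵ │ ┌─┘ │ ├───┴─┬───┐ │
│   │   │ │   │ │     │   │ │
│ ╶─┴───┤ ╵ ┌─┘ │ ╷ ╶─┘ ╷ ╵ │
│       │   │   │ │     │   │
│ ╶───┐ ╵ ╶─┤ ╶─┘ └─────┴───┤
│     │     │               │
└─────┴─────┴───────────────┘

Shortest path A → P at (2, 6): 16 steps
Shortest path A → Q at (11, 9): 46 steps

P is closer (16 steps vs 46 steps).

Path to P:

┌─┬───┬───────────┬───┬─────┐
│A│↱ ↓│↱ → → → ↓  │   │     │
│ │ ╷ ╵ ┌───┬─╴ ╷ └─┐ │ ╷ ╶─┤
│↓│↑│↳ ↑│   │↓ ↲│   │ │ │   │
│ ╵ ├───┤ ╶─┤ ╶─┼─┐ ╵ │ ├───┤
│↳ ↑│   │   │P  │ │   │ │   │
│ ┌─┴─╴ │ ╷ └─┐ │ └─╴ │ └─┐ │
│ │     │ │   │ │     │   │ │
│ ├─╴ ╷ │ └─┐ │ ├─────┴─┐ ╵ │
│ │   │ │   │ │ │       │   │
│ │ ╷ ├─┘ ┌─┘ │ ╵ ┌─╴ ╷ ├─╴ │
│ │ │ │   │   │   │   │ │   │
│ │ └─┤ ┌─┤ ╶─┴───┤ ╶─┤ │ ╶─┤
│ │   │ │ │       │   │ │   │
│ └─┐ │ ╵ ├───┐ ┌─┴─╴ ├─┴─╴ │
│   │ │   │   │ │     │     │
├─┐ │ ╵ ┌─┘ ╷ ╵ │ ╶─┐ │ ┌───┤
│ │ │   │   │   │   │ │ │   │
│ │ │ ┌─┘ ┌─┤ ┌─┴─╴ ├─┘ │ ╶─┤
│ │ │ │   │ │ │     │   │   │
│ │ └─┤ ┌─┘ │ │ ┌─╴ │ ╶─┴─╴ │
│ │   │ │   │ │ │   │       │
│ └─┐ ╵ │ ┌─┘ │ ├───┴─┬───┐ │
│   │   │ │   │ │     │   │ │
│ ╶─┴───┤ ╵ ┌─┘ │ ╷ ╶─┘ ╷ ╵ │
│       │   │   │ │     │   │
│ ╶───┐ ╵ ╶─┤ ╶─┘ └─────┴───┤
│     │     │               │
└─────┴─────┴───────────────┘

Path to Q:

┌─┬───┬───────────┬───┬─────┐
│A│↱ ↓│↱ → → → ↓  │   │     │
│ │ ╷ ╵ ┌───┬─╴ ╷ └─┐ │ ╷ ╶─┤
│↓│↑│↳ ↑│   │↓ ↲│   │ │ │   │
│ ╵ ├───┤ ╶─┤ ╶─┼─┐ ╵ │ ├───┤
│↳ ↑│   │   │↳ ↓│ │   │ │   │
│ ┌─┴─╴ │ ╷ └─┐ │ └─╴ │ └─┐ │
│ │     │ │   │↓│     │   │ │
│ ├─╴ ╷ │ └─┐ │ ├─────┴─┐ ╵ │
│ │   │ │   │ │↓│↱ → ↓  │   │
│ │ ╷ ├─┘ ┌─┘ │ ╵ ┌─╴ ╷ ├─╴ │
│ │ │ │   │   │↳ ↑│↓ ↲│ │   │
│ │ └─┤ ┌─┤ ╶─┴───┤ ╶─┤ │ ╶─┤
│ │   │ │ │       │↳ ↓│ │   │
│ └─┐ │ ╵ ├───┐ ┌─┴─╴ ├─┴─╴ │
│   │ │   │   │ │↓ ← ↲│     │
├─┐ │ ╵ ┌─┘ ╷ ╵ │ ╶─┐ │ ┌───┤
│ │ │   │   │   │↳ ↓│ │ │   │
│ │ │ ┌─┘ ┌─┤ ┌─┴─╴ ├─┘ │ ╶─┤
│ │ │ │   │ │ │↓ ← ↲│   │   │
│ │ └─┤ ┌─┘ │ │ ┌─╴ │ ╶─┴─╴ │
│ │   │ │   │ │↓│   │       │
│ └─┐ ╵ │ ┌─┘ │ ├───┴─┬───┐ │
│   │   │ │   │↓│↱ Q  │   │ │
│ ╶─┴───┤ ╵ ┌─┘ │ ╷ ╶─┘ ╷ ╵ │
│       │   │↓ ↲│↑│     │   │
│ ╶───┐ ╵ ╶─┤ ╶─┘ └─────┴───┤
│     │     │↳ → ↑          │
└─────┴─────┴───────────────┘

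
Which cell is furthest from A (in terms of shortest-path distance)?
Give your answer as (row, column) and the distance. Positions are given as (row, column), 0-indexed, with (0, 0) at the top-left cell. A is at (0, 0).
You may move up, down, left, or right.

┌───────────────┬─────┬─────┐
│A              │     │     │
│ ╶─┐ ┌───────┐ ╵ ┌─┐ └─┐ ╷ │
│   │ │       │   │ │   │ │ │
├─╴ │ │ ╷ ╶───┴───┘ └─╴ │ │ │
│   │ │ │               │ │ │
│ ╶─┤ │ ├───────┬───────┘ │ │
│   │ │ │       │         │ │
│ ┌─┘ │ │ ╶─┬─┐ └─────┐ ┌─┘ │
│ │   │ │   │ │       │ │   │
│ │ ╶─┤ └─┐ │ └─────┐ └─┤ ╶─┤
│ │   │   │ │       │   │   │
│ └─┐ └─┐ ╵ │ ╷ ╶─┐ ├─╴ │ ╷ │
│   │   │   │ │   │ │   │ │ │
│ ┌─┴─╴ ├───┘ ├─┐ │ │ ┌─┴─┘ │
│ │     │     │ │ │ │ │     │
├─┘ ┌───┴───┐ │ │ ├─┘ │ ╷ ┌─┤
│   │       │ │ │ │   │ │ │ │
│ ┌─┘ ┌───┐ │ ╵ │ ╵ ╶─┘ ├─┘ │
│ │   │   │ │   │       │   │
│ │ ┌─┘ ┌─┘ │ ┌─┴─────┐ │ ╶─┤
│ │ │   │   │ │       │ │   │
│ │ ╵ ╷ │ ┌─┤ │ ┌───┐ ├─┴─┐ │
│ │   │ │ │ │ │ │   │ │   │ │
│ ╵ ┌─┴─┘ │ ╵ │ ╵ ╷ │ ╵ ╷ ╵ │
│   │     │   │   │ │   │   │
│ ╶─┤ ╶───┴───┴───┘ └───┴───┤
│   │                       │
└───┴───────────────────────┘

Computing BFS distances from A to all cells:
Furthest cell: (3, 8)
Distance: 73 steps

Path from A to the furthest cell:

┌───────────────┬─────┬─────┐
│A → → → → → → ↓│↱ → ↓│  ↓ ↰│
│ ╶─┐ ┌───────┐ ╵ ┌─┐ └─┐ ╷ │
│   │ │↓ ↰    │↳ ↑│ │↳ ↓│↓│↑│
├─╴ │ │ ╷ ╶───┴───┘ └─╴ │ │ │
│   │ │↓│↑ ← ← ← ← ← ← ↲│↓│↑│
│ ╶─┤ │ ├───────┬───────┘ │ │
│   │ │↓│↱ → → ↓│B ← ← ← ↲│↑│
│ ┌─┘ │ │ ╶─┬─┐ └─────┐ ┌─┘ │
│ │   │↓│↑ ↰│ │↳ → → ↓│ │↱ ↑│
│ │ ╶─┤ └─┐ │ └─────┐ └─┤ ╶─┤
│ │   │↳ ↓│↑│       │↳ ↓│↑ ↰│
│ └─┐ └─┐ ╵ │ ╷ ╶─┐ ├─╴ │ ╷ │
│   │   │↳ ↑│ │   │ │↓ ↲│ │↑│
│ ┌─┴─╴ ├───┘ ├─┐ │ │ ┌─┴─┘ │
│ │     │     │ │ │ │↓│↱ → ↑│
├─┘ ┌───┴───┐ │ │ ├─┘ │ ╷ ┌─┤
│   │       │ │ │ │↓ ↲│↑│ │ │
│ ┌─┘ ┌───┐ │ ╵ │ ╵ ╶─┘ ├─┘ │
│ │   │   │ │   │  ↳ → ↑│   │
│ │ ┌─┘ ┌─┘ │ ┌─┴─────┐ │ ╶─┤
│ │ │   │   │ │       │ │   │
│ │ ╵ ╷ │ ┌─┤ │ ┌───┐ ├─┴─┐ │
│ │   │ │ │ │ │ │   │ │   │ │
│ ╵ ┌─┴─┘ │ ╵ │ ╵ ╷ │ ╵ ╷ ╵ │
│   │     │   │   │ │   │   │
│ ╶─┤ ╶───┴───┴───┘ └───┴───┤
│   │                       │
└───┴───────────────────────┘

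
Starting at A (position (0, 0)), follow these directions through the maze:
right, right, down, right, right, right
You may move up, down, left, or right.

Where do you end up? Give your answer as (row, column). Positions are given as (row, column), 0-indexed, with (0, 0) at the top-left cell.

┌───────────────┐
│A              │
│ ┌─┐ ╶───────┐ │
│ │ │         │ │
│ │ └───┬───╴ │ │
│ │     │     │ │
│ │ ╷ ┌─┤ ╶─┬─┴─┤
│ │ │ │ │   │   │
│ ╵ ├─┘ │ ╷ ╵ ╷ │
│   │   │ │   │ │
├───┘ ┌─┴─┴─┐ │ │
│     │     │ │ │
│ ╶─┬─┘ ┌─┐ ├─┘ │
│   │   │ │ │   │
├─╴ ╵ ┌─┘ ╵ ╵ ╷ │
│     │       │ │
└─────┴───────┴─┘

Following directions step by step:
Start: (0, 0)
  right: (0, 0) → (0, 1)
  right: (0, 1) → (0, 2)
  down: (0, 2) → (1, 2)
  right: (1, 2) → (1, 3)
  right: (1, 3) → (1, 4)
  right: (1, 4) → (1, 5)
Final position: (1, 5)

Path taken:

┌───────────────┐
│A → ↓          │
│ ┌─┐ ╶───────┐ │
│ │ │↳ → → B  │ │
│ │ └───┬───╴ │ │
│ │     │     │ │
│ │ ╷ ┌─┤ ╶─┬─┴─┤
│ │ │ │ │   │   │
│ ╵ ├─┘ │ ╷ ╵ ╷ │
│   │   │ │   │ │
├───┘ ┌─┴─┴─┐ │ │
│     │     │ │ │
│ ╶─┬─┘ ┌─┐ ├─┘ │
│   │   │ │ │   │
├─╴ ╵ ┌─┘ ╵ ╵ ╷ │
│     │       │ │
└─────┴───────┴─┘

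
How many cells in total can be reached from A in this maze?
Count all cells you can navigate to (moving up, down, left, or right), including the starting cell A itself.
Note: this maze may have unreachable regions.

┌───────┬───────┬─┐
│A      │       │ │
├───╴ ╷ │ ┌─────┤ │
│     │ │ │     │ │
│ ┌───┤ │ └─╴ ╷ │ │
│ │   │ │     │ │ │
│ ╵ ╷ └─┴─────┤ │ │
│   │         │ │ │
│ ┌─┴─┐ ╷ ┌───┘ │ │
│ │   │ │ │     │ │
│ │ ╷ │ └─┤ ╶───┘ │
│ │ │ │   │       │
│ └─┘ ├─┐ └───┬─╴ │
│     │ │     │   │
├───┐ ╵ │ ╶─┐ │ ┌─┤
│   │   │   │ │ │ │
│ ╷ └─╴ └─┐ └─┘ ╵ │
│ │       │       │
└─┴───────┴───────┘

Using BFS/flood-fill to find all reachable cells from A:
Maze size: 9 × 9 = 81 total cells
All cells are reachable — the maze is fully connected.
Reachable cells: 81

Reachable region (· marks reachable cells):

┌───────┬───────┬─┐
│A · · ·│· · · ·│·│
├───╴ ╷ │ ┌─────┤ │
│· · ·│·│·│· · ·│·│
│ ┌───┤ │ └─╴ ╷ │ │
│·│· ·│·│· · ·│·│·│
│ ╵ ╷ └─┴─────┤ │ │
│· ·│· · · · ·│·│·│
│ ┌─┴─┐ ╷ ┌───┘ │ │
│·│· ·│·│·│· · ·│·│
│ │ ╷ │ └─┤ ╶───┘ │
│·│·│·│· ·│· · · ·│
│ └─┘ ├─┐ └───┬─╴ │
│· · ·│·│· · ·│· ·│
├───┐ ╵ │ ╶─┐ │ ┌─┤
│· ·│· ·│· ·│·│·│·│
│ ╷ └─╴ └─┐ └─┘ ╵ │
│·│· · · ·│· · · ·│
└─┴───────┴───────┘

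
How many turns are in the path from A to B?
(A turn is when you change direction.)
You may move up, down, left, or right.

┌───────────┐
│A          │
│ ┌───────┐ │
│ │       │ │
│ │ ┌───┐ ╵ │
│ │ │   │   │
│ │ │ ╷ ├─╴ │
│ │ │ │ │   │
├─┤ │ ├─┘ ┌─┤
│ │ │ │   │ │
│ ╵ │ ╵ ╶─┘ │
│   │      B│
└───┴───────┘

Directions: right, right, right, right, right, down, down, down, left, down, left, down, right, right
Number of turns: 6

Solution:

┌───────────┐
│A → → → → ↓│
│ ┌───────┐ │
│ │       │↓│
│ │ ┌───┐ ╵ │
│ │ │   │  ↓│
│ │ │ ╷ ├─╴ │
│ │ │ │ │↓ ↲│
├─┤ │ ├─┘ ┌─┤
│ │ │ │↓ ↲│ │
│ ╵ │ ╵ ╶─┘ │
│   │  ↳ → B│
└───┴───────┘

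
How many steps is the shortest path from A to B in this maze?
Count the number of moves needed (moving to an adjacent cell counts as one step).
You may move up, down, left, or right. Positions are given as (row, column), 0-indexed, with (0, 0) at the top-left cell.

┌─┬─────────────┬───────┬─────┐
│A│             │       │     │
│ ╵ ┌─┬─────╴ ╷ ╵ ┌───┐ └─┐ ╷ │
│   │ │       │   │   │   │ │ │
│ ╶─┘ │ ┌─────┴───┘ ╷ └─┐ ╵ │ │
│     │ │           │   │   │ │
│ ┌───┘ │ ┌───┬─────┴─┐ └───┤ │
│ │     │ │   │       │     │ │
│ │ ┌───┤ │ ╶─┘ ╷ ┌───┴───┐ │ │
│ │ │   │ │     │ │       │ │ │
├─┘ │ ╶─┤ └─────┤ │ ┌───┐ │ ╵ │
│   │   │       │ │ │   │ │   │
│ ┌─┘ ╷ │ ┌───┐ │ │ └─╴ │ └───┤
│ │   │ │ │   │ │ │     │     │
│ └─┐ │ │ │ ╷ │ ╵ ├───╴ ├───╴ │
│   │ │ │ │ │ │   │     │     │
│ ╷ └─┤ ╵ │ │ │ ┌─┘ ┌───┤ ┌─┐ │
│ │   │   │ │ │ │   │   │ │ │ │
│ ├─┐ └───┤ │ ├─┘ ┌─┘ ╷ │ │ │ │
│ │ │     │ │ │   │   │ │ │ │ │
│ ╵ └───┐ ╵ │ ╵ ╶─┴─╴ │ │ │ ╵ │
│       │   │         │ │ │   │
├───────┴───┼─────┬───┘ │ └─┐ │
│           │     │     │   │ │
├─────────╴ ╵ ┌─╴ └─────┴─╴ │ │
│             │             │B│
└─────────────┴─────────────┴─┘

Using BFS to find shortest path:
Start: (0, 0), End: (12, 14)
Path found:
(0,0) → (1,0) → (1,1) → (0,1) → (0,2) → (0,3) → (0,4) → (0,5) → (0,6) → (1,6) → (1,5) → (1,4) → (1,3) → (2,3) → (3,3) → (3,2) → (3,1) → (4,1) → (5,1) → (5,0) → (6,0) → (7,0) → (7,1) → (8,1) → (8,2) → (9,2) → (9,3) → (9,4) → (10,4) → (10,5) → (9,5) → (8,5) → (7,5) → (6,5) → (6,6) → (7,6) → (8,6) → (9,6) → (10,6) → (10,7) → (9,7) → (9,8) → (8,8) → (8,9) → (7,9) → (7,10) → (7,11) → (6,11) → (6,10) → (6,9) → (5,9) → (4,9) → (4,10) → (4,11) → (4,12) → (5,12) → (6,12) → (6,13) → (6,14) → (7,14) → (8,14) → (9,14) → (10,14) → (11,14) → (12,14)
Number of steps: 64

Solution:

┌─┬─────────────┬───────┬─────┐
│A│↱ → → → → ↓  │       │     │
│ ╵ ┌─┬─────╴ ╷ ╵ ┌───┐ └─┐ ╷ │
│↳ ↑│ │↓ ← ← ↲│   │   │   │ │ │
│ ╶─┘ │ ┌─────┴───┘ ╷ └─┐ ╵ │ │
│     │↓│           │   │   │ │
│ ┌───┘ │ ┌───┬─────┴─┐ └───┤ │
│ │↓ ← ↲│ │   │       │     │ │
│ │ ┌───┤ │ ╶─┘ ╷ ┌───┴───┐ │ │
│ │↓│   │ │     │ │↱ → → ↓│ │ │
├─┘ │ ╶─┤ └─────┤ │ ┌───┐ │ ╵ │
│↓ ↲│   │       │ │↑│   │↓│   │
│ ┌─┘ ╷ │ ┌───┐ │ │ └─╴ │ └───┤
│↓│   │ │ │↱ ↓│ │ │↑ ← ↰│↳ → ↓│
│ └─┐ │ │ │ ╷ │ ╵ ├───╴ ├───╴ │
│↳ ↓│ │ │ │↑│↓│   │↱ → ↑│    ↓│
│ ╷ └─┤ ╵ │ │ │ ┌─┘ ┌───┤ ┌─┐ │
│ │↳ ↓│   │↑│↓│ │↱ ↑│   │ │ │↓│
│ ├─┐ └───┤ │ ├─┘ ┌─┘ ╷ │ │ │ │
│ │ │↳ → ↓│↑│↓│↱ ↑│   │ │ │ │↓│
│ ╵ └───┐ ╵ │ ╵ ╶─┴─╴ │ │ │ ╵ │
│       │↳ ↑│↳ ↑      │ │ │  ↓│
├───────┴───┼─────┬───┘ │ └─┐ │
│           │     │     │   │↓│
├─────────╴ ╵ ┌─╴ └─────┴─╴ │ │
│             │             │B│
└─────────────┴─────────────┴─┘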